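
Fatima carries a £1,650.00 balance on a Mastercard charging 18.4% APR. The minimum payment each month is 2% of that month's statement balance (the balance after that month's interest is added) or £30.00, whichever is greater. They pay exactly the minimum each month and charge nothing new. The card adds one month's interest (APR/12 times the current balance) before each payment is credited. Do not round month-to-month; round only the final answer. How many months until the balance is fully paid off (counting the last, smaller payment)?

Monthly rate r = 18.4%/12 = 1.53333% = 0.0153333.
While 2% of the post-interest balance exceeds £30.00, each month B ← (B·(1+r))·(1 − 0.02), i.e. B shrinks by the factor (1+r)·0.98 = 0.99503.
This holds for months 1–23. Entering month 24 the balance is £1,471.24; 2% of the post-interest balance is now below £30.00, so the flat £30.00 minimum applies from here.
From month 24 a fixed £30.00 at rate r clears £1,471.24 in 92 more payments. Total: 23 + 92 = 115 months.

115 months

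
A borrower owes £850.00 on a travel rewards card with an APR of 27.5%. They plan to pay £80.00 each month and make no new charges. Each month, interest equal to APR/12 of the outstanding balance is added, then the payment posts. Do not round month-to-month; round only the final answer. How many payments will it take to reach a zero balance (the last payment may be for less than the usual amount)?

13 payments

Monthly rate r = 27.5%/12 = 2.29167% = 0.0229167.
Recurrence: B ← B·(1+r) − £80.00.
Month 1: interest £19.48; balance after payment £789.48.
Month 2: interest £18.09; balance after payment £727.57.
Closed form: n = −ln(1 − rB₀/P)/ln(1+r) = −ln(0.75651)/ln(1.02292) ≈ 12.315, so the balance reaches zero during payment 13.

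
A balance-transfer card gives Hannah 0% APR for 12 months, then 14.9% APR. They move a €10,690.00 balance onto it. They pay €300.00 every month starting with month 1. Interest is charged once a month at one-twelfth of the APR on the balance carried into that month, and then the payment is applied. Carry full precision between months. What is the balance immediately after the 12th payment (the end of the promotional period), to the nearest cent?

Promo months 1–12 at r₀ = 0%/12 = 0; months 13+ at r₁ = 14.9%/12 = 0.0124167.
After month 12 (no interest yet): B = €10,690.00 − 12·€300.00 = €7,090.00.

€7,090.00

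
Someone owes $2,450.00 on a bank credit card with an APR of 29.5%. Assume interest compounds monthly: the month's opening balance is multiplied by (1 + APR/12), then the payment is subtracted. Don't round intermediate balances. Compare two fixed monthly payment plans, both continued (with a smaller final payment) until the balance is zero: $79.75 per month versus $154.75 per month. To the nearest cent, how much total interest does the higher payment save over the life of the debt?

Monthly rate r = 29.5%/12 = 2.45833% = 0.0245833.
At $79.75/mo: n = ⌈−ln(1 − rB₀/P)/ln(1+r)⌉ = 58 payments (last $75.94); total interest = total paid − $2,450.00 = $2,171.69.
At $154.75/mo: 21 payments (last $46.72); total interest $691.72.
Interest saved = $2,171.69 − $691.72 = $1,479.97.

$1,479.97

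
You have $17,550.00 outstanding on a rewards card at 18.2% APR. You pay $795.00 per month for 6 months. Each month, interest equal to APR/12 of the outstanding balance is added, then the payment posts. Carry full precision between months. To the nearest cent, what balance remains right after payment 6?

Monthly rate r = 18.2%/12 = 1.51667% = 0.0151667.
Each month: B ← B·(1+r) − $795.00.
Month 1: interest $266.18; balance after payment $17,021.17.
Month 2: interest $258.15; balance after payment $16,484.33.
Month 3: interest $250.01; balance after payment $15,939.34.
Month 4: interest $241.75; balance after payment $15,386.09.
Month 5: interest $233.36; balance after payment $14,824.44.
Month 6: interest $224.84; balance after payment $14,254.28.

$14,254.28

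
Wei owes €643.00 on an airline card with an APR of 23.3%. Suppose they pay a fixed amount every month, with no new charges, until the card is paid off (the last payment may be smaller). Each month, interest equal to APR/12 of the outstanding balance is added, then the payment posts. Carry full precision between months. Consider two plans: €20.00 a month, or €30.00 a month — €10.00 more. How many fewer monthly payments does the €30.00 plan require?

23 fewer payments

Monthly rate r = 23.3%/12 = 1.94167% = 0.0194167.
At €20.00/mo: n = ⌈−ln(1 − rB₀/P)/ln(1+r)⌉ = 51 payments (last €18.00); total interest = total paid − €643.00 = €375.00.
At €30.00/mo: 28 payments (last €29.50); total interest €196.50.
Payments saved = 51 − 28 = 23.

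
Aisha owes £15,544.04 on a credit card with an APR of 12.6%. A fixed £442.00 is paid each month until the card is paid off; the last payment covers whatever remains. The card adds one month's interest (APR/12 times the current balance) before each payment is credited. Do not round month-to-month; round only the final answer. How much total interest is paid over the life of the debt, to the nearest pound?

£3,958

Monthly rate r = 12.6%/12 = 1.05% = 0.0105.
Payoff takes n = ⌈−ln(1 − rB₀/P)/ln(1+r)⌉ = ⌈44.121⌉ = 45 payments; the last is £53.92.
Total paid = 44·£442.00 + £53.92 = £19,501.92.
Total interest = total paid − principal = £19,501.92 − £15,544.04 = £3,957.88.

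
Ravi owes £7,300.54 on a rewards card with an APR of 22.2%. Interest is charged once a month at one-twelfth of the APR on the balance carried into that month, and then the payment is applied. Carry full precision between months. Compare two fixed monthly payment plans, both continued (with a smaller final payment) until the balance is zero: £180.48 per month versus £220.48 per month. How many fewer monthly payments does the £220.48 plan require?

24 fewer payments

Monthly rate r = 22.2%/12 = 1.85% = 0.0185.
At £180.48/mo: n = ⌈−ln(1 − rB₀/P)/ln(1+r)⌉ = 76 payments (last £48.03); total interest = total paid − £7,300.54 = £6,283.49.
At £220.48/mo: 52 payments (last £160.94); total interest £4,104.88.
Payments saved = 76 − 52 = 24.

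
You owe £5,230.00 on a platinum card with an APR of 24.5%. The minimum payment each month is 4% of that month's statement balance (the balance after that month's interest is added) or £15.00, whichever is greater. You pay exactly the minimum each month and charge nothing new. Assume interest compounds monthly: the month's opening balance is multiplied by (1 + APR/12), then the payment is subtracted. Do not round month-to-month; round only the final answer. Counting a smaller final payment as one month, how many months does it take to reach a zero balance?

164 months

Monthly rate r = 24.5%/12 = 2.04167% = 0.0204167.
While 4% of the post-interest balance exceeds £15.00, each month B ← (B·(1+r))·(1 − 0.04), i.e. B shrinks by the factor (1+r)·0.96 = 0.9796.
This holds for months 1–129. Entering month 130 the balance is £366.26; 4% of the post-interest balance is now below £15.00, so the flat £15.00 minimum applies from here.
From month 130 a fixed £15.00 at rate r clears £366.26 in 35 more payments. Total: 129 + 35 = 164 months.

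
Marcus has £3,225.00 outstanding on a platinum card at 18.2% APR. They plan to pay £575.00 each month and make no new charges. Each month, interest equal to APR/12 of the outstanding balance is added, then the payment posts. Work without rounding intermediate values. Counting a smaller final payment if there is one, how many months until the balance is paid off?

Monthly rate r = 18.2%/12 = 1.51667% = 0.0151667.
Recurrence: B ← B·(1+r) − £575.00.
Month 1: interest £48.91; balance after payment £2,698.91.
Month 2: interest £40.93; balance after payment £2,164.85.
Month 3: interest £32.83; balance after payment £1,622.68.
Month 4: interest £24.61; balance after payment £1,072.29.
Month 5: interest £16.26; balance after payment £513.55.
Month 6: interest £7.79; balance after payment £0.00.

6 months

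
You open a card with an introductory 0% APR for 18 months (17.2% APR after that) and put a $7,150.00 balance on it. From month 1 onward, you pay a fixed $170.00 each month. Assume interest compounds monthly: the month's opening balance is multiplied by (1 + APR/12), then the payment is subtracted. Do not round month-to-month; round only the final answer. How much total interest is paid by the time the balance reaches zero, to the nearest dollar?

Promo months 1–18 at r₀ = 0%/12 = 0; months 19+ at r₁ = 17.2%/12 = 0.0143333.
After month 18 (no interest yet): B = $7,150.00 − 18·$170.00 = $4,090.00.
Then at r₁ with $170.00/mo: n₂ = −ln(1 − r₁·B/P)/ln(1+r₁) ≈ 29.71 → 30 more payments.
Total paid = 47·$170.00 + $121.67 = $8,111.67; interest = $8,111.67 − $7,150.00 = $961.67.

$962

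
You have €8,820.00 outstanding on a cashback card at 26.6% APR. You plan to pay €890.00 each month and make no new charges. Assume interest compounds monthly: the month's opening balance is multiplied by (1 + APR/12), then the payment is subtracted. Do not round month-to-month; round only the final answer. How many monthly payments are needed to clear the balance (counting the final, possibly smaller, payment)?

Monthly rate r = 26.6%/12 = 2.21667% = 0.0221667.
Recurrence: B ← B·(1+r) − €890.00.
Month 1: interest €195.51; balance after payment €8,125.51.
Month 2: interest €180.12; balance after payment €7,415.63.
Closed form: n = −ln(1 − rB₀/P)/ln(1+r) = −ln(0.78033)/ln(1.02217) ≈ 11.314, so the balance reaches zero during payment 12.

12 months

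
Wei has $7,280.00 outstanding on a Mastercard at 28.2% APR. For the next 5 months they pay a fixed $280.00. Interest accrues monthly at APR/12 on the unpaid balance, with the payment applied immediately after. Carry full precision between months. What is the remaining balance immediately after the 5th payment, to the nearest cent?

$6,709.20

Monthly rate r = 28.2%/12 = 2.35% = 0.0235.
Each month: B ← B·(1+r) − $280.00.
Month 1: interest $171.08; balance after payment $7,171.08.
Month 2: interest $168.52; balance after payment $7,059.60.
Month 3: interest $165.90; balance after payment $6,945.50.
Month 4: interest $163.22; balance after payment $6,828.72.
Month 5: interest $160.47; balance after payment $6,709.20.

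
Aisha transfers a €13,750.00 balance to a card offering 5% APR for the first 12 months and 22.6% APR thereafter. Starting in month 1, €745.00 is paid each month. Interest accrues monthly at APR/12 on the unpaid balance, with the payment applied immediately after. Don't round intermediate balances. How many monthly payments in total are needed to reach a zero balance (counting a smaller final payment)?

20 months

Promo months 1–12 at r₀ = 5%/12 = 0.00416667; months 13+ at r₁ = 22.6%/12 = 0.0188333.
After month 12: iterate B ← B·(1+r₀) − €745.00 for 12 months → €5,305.73.
Then at r₁ with €745.00/mo: n₂ = −ln(1 − r₁·B/P)/ln(1+r₁) ≈ 7.72 → 8 more payments.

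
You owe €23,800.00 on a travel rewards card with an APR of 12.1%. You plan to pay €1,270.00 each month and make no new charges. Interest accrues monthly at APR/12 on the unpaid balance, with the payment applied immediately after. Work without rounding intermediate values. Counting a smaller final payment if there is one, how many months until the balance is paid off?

Monthly rate r = 12.1%/12 = 1.00833% = 0.0100833.
Recurrence: B ← B·(1+r) − €1,270.00.
Month 1: interest €239.98; balance after payment €22,769.98.
Month 2: interest €229.60; balance after payment €21,729.58.
Closed form: n = −ln(1 − rB₀/P)/ln(1+r) = −ln(0.81104)/ln(1.01008) ≈ 20.876, so the balance reaches zero during payment 21.

21 months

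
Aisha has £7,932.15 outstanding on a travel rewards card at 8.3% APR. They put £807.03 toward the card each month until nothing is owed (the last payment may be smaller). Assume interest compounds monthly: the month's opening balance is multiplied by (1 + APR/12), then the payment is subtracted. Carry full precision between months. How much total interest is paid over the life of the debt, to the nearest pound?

Monthly rate r = 8.3%/12 = 0.691667% = 0.00691667.
Payoff takes n = ⌈−ln(1 − rB₀/P)/ln(1+r)⌉ = ⌈10.214⌉ = 11 payments; the last is £173.20.
Total paid = 10·£807.03 + £173.20 = £8,243.50.
Total interest = total paid − principal = £8,243.50 − £7,932.15 = £311.35.

£311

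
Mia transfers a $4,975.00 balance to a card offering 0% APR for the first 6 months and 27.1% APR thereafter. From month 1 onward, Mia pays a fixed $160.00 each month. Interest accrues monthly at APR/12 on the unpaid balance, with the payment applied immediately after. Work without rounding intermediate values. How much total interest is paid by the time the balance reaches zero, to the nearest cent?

Promo months 1–6 at r₀ = 0%/12 = 0; months 7+ at r₁ = 27.1%/12 = 0.0225833.
After month 6 (no interest yet): B = $4,975.00 − 6·$160.00 = $4,015.00.
Then at r₁ with $160.00/mo: n₂ = −ln(1 − r₁·B/P)/ln(1+r₁) ≈ 37.45 → 38 more payments.
Total paid = 43·$160.00 + $72.36 = $6,952.36; interest = $6,952.36 − $4,975.00 = $1,977.36.

$1,977.36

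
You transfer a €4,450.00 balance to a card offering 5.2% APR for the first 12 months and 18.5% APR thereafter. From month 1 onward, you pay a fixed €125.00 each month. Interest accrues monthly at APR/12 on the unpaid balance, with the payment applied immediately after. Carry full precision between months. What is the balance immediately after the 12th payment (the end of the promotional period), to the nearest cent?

€3,150.72

Promo months 1–12 at r₀ = 5.2%/12 = 0.00433333; months 13+ at r₁ = 18.5%/12 = 0.0154167.
After month 12: iterate B ← B·(1+r₀) − €125.00 for 12 months → €3,150.72.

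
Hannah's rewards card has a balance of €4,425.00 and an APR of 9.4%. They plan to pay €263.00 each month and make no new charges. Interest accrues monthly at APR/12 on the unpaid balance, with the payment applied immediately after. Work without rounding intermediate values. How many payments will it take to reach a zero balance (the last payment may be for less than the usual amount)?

19 months

Monthly rate r = 9.4%/12 = 0.783333% = 0.00783333.
Recurrence: B ← B·(1+r) − €263.00.
Month 1: interest €34.66; balance after payment €4,196.66.
Month 2: interest €32.87; balance after payment €3,966.54.
Closed form: n = −ln(1 − rB₀/P)/ln(1+r) = −ln(0.8682)/ln(1.00783) ≈ 18.113, so the balance reaches zero during payment 19.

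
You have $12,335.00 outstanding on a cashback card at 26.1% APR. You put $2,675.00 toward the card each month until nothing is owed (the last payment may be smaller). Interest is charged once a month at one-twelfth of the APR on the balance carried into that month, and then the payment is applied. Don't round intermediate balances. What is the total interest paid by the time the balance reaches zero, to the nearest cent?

Monthly rate r = 26.1%/12 = 2.175% = 0.02175.
Payoff takes n = ⌈−ln(1 − rB₀/P)/ln(1+r)⌉ = ⌈4.912⌉ = 5 payments; the last is $2,441.46.
Total paid = 4·$2,675.00 + $2,441.46 = $13,141.46.
Total interest = total paid − principal = $13,141.46 − $12,335.00 = $806.46.

$806.46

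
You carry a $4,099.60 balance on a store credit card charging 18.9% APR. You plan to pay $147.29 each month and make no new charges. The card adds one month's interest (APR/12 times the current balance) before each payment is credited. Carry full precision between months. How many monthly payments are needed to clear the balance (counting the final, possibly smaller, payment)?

37 months

Monthly rate r = 18.9%/12 = 1.575% = 0.01575.
Recurrence: B ← B·(1+r) − $147.29.
Month 1: interest $64.57; balance after payment $4,016.88.
Month 2: interest $63.27; balance after payment $3,932.85.
Closed form: n = −ln(1 − rB₀/P)/ln(1+r) = −ln(0.56162)/ln(1.01575) ≈ 36.918, so the balance reaches zero during payment 37.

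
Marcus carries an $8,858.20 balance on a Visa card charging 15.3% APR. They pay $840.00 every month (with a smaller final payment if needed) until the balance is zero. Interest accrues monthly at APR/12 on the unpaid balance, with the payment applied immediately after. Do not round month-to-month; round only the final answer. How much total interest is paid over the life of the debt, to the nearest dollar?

$717

Monthly rate r = 15.3%/12 = 1.275% = 0.01275.
Payoff takes n = ⌈−ln(1 − rB₀/P)/ln(1+r)⌉ = ⌈11.397⌉ = 12 payments; the last is $334.92.
Total paid = 11·$840.00 + $334.92 = $9,574.92.
Total interest = total paid − principal = $9,574.92 − $8,858.20 = $716.72.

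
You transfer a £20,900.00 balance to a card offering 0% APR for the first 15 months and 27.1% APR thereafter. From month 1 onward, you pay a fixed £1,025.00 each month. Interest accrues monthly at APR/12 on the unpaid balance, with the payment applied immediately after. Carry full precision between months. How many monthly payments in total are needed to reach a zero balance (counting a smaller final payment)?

21 payments

Promo months 1–15 at r₀ = 0%/12 = 0; months 16+ at r₁ = 27.1%/12 = 0.0225833.
After month 15 (no interest yet): B = £20,900.00 − 15·£1,025.00 = £5,525.00.
Then at r₁ with £1,025.00/mo: n₂ = −ln(1 − r₁·B/P)/ln(1+r₁) ≈ 5.81 → 6 more payments.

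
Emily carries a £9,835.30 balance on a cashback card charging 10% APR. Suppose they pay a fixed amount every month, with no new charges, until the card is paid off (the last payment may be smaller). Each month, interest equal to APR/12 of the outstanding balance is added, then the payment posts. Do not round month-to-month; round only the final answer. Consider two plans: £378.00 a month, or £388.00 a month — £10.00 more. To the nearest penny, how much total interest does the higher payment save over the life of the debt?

£37.92

Monthly rate r = 10%/12 = 0.833333% = 0.00833333.
At £378.00/mo: n = ⌈−ln(1 − rB₀/P)/ln(1+r)⌉ = 30 payments (last £170.61); total interest = total paid − £9,835.30 = £1,297.31.
At £388.00/mo: 29 payments (last £230.69); total interest £1,259.39.
Interest saved = £1,297.31 − £1,259.39 = £37.92.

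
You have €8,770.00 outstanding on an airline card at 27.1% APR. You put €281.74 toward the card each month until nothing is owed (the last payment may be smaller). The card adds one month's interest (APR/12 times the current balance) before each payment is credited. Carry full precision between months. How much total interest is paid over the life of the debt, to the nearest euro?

Monthly rate r = 27.1%/12 = 2.25833% = 0.0225833.
Payoff takes n = ⌈−ln(1 − rB₀/P)/ln(1+r)⌉ = ⌈54.358⌉ = 55 payments; the last is €101.67.
Total paid = 54·€281.74 + €101.67 = €15,315.63.
Total interest = total paid − principal = €15,315.63 − €8,770.00 = €6,545.63.

€6,546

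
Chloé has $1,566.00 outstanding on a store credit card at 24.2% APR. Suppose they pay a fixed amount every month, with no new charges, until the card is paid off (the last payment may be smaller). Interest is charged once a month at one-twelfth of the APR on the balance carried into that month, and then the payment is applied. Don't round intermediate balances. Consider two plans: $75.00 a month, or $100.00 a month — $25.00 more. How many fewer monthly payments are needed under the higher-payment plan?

Monthly rate r = 24.2%/12 = 2.01667% = 0.0201667.
At $75.00/mo: n = ⌈−ln(1 − rB₀/P)/ln(1+r)⌉ = 28 payments (last $28.38); total interest = total paid − $1,566.00 = $487.38.
At $100.00/mo: 20 payments (last $0.84); total interest $334.84.
Payments saved = 28 − 20 = 8.

8 fewer payments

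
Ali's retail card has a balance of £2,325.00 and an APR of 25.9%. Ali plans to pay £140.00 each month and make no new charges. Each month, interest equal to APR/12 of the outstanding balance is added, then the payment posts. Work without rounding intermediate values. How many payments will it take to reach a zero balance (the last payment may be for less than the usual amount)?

Monthly rate r = 25.9%/12 = 2.15833% = 0.0215833.
Recurrence: B ← B·(1+r) − £140.00.
Month 1: interest £50.18; balance after payment £2,235.18.
Month 2: interest £48.24; balance after payment £2,143.42.
Closed form: n = −ln(1 − rB₀/P)/ln(1+r) = −ln(0.64156)/ln(1.02158) ≈ 20.786, so the balance reaches zero during payment 21.

21 months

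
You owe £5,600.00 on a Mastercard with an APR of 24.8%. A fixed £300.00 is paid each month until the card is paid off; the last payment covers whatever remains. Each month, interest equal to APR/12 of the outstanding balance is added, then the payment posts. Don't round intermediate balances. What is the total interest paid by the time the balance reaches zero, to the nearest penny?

£1,548.44

Monthly rate r = 24.8%/12 = 2.06667% = 0.0206667.
Payoff takes n = ⌈−ln(1 − rB₀/P)/ln(1+r)⌉ = ⌈23.827⌉ = 24 payments; the last is £248.44.
Total paid = 23·£300.00 + £248.44 = £7,148.44.
Total interest = total paid − principal = £7,148.44 − £5,600.00 = £1,548.44.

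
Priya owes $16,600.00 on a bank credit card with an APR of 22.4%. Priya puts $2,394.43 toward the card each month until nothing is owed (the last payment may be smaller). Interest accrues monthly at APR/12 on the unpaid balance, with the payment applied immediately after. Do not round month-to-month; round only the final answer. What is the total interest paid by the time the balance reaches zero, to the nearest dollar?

Monthly rate r = 22.4%/12 = 1.86667% = 0.0186667.
Payoff takes n = ⌈−ln(1 − rB₀/P)/ln(1+r)⌉ = ⌈7.493⌉ = 8 payments; the last is $1,186.75.
Total paid = 7·$2,394.43 + $1,186.75 = $17,947.76.
Total interest = total paid − principal = $17,947.76 − $16,600.00 = $1,347.76.

$1,348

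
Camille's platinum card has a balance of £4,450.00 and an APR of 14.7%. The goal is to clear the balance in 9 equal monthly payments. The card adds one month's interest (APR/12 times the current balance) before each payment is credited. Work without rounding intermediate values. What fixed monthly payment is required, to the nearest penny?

£525.22

Monthly rate r = 14.7%/12 = 1.225% = 0.01225.
Level-payment amortization: P = B₀·r / (1 − (1+r)^(−n)) = 4450.00·0.01225 / (1 − 1.01225^(−9)).
Denominator 1 − (1+r)^(−9) = 0.1037897.
P = 54.5125 / 0.1037897 ≈ 525.22.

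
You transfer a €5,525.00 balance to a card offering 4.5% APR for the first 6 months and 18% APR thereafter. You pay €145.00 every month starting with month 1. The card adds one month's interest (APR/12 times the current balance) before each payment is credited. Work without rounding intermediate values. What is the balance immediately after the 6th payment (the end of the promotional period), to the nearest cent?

Promo months 1–6 at r₀ = 4.5%/12 = 0.00375; months 7+ at r₁ = 18%/12 = 0.015.
After month 6: iterate B ← B·(1+r₀) − €145.00 for 6 months → €4,772.29.

€4,772.29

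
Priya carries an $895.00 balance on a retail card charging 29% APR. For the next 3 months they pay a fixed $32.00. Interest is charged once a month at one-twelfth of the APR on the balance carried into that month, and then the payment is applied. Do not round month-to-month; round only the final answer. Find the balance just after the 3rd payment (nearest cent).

Monthly rate r = 29%/12 = 2.41667% = 0.0241667.
Each month: B ← B·(1+r) − $32.00.
Month 1: interest $21.63; balance after payment $884.63.
Month 2: interest $21.38; balance after payment $874.01.
Month 3: interest $21.12; balance after payment $863.13.

$863.13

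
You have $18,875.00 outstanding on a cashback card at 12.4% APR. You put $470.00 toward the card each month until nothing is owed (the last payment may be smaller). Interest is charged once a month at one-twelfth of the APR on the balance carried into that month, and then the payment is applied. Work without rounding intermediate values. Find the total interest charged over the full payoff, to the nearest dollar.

Monthly rate r = 12.4%/12 = 1.03333% = 0.0103333.
Payoff takes n = ⌈−ln(1 − rB₀/P)/ln(1+r)⌉ = ⌈52.150⌉ = 53 payments; the last is $70.58.
Total paid = 52·$470.00 + $70.58 = $24,510.58.
Total interest = total paid − principal = $24,510.58 − $18,875.00 = $5,635.58.

$5,636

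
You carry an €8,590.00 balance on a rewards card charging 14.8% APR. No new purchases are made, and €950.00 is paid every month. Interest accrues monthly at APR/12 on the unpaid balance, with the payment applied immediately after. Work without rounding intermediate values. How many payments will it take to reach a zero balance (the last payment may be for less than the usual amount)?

10 months

Monthly rate r = 14.8%/12 = 1.23333% = 0.0123333.
Recurrence: B ← B·(1+r) − €950.00.
Month 1: interest €105.94; balance after payment €7,745.94.
Month 2: interest €95.53; balance after payment €6,891.48.
Closed form: n = −ln(1 − rB₀/P)/ln(1+r) = −ln(0.88848)/ln(1.01233) ≈ 9.646, so the balance reaches zero during payment 10.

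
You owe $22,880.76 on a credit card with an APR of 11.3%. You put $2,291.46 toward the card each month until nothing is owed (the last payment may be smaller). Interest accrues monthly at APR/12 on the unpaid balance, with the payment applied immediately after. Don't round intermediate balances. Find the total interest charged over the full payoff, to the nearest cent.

Monthly rate r = 11.3%/12 = 0.941667% = 0.00941667.
Payoff takes n = ⌈−ln(1 − rB₀/P)/ln(1+r)⌉ = ⌈10.536⌉ = 11 payments; the last is $1,230.08.
Total paid = 10·$2,291.46 + $1,230.08 = $24,144.68.
Total interest = total paid − principal = $24,144.68 − $22,880.76 = $1,263.92.

$1,263.92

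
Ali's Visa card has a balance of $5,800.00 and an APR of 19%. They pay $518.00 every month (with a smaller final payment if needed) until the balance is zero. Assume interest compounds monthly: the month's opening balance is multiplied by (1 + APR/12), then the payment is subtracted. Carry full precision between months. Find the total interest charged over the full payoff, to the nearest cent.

$635.72

Monthly rate r = 19%/12 = 1.58333% = 0.0158333.
Payoff takes n = ⌈−ln(1 − rB₀/P)/ln(1+r)⌉ = ⌈12.422⌉ = 13 payments; the last is $219.72.
Total paid = 12·$518.00 + $219.72 = $6,435.72.
Total interest = total paid − principal = $6,435.72 − $5,800.00 = $635.72.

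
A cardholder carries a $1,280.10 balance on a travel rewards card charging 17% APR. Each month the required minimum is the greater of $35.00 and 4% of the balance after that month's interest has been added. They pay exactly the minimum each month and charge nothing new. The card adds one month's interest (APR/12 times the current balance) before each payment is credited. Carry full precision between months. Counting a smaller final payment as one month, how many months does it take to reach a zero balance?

Monthly rate r = 17%/12 = 1.41667% = 0.0141667.
While 4% of the post-interest balance exceeds $35.00, each month B ← (B·(1+r))·(1 − 0.04), i.e. B shrinks by the factor (1+r)·0.96 = 0.9736.
This holds for months 1–15. Entering month 16 the balance is $856.94; 4% of the post-interest balance is now below $35.00, so the flat $35.00 minimum applies from here.
From month 16 a fixed $35.00 at rate r clears $856.94 in 31 more payments. Total: 15 + 31 = 46 months.

46 months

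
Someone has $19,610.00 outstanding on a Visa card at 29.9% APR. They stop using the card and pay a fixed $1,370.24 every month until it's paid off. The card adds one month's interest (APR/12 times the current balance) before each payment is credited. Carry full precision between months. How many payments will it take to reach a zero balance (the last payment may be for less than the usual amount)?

18 months

Monthly rate r = 29.9%/12 = 2.49167% = 0.0249167.
Recurrence: B ← B·(1+r) − $1,370.24.
Month 1: interest $488.62; balance after payment $18,728.38.
Month 2: interest $466.65; balance after payment $17,824.78.
Closed form: n = −ln(1 − rB₀/P)/ln(1+r) = −ln(0.64341)/ln(1.02492) ≈ 17.918, so the balance reaches zero during payment 18.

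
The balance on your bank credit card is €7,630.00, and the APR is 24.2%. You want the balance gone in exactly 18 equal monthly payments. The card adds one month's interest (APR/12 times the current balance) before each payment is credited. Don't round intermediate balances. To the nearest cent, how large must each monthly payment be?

€509.68

Monthly rate r = 24.2%/12 = 2.01667% = 0.0201667.
Level-payment amortization: P = B₀·r / (1 − (1+r)^(−n)) = 7630.00·0.0201667 / (1 − 1.02017^(−18)).
Denominator 1 − (1+r)^(−18) = 0.301896724.
P = 153.872 / 0.301896724 ≈ 509.68.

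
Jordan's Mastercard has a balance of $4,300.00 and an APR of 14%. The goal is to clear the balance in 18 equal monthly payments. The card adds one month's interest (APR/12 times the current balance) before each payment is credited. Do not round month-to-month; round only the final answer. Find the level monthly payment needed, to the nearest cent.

Monthly rate r = 14%/12 = 1.16667% = 0.0116667.
Level-payment amortization: P = B₀·r / (1 − (1+r)^(−n)) = 4300.00·0.0116667 / (1 − 1.01167^(−18)).
Denominator 1 − (1+r)^(−18) = 0.188429845.
P = 50.1667 / 0.188429845 ≈ 266.24.

$266.24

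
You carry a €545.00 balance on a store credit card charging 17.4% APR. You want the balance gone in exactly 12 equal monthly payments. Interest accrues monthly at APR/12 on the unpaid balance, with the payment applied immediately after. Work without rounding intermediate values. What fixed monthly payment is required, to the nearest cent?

€49.81

Monthly rate r = 17.4%/12 = 1.45% = 0.0145.
Level-payment amortization: P = B₀·r / (1 − (1+r)^(−n)) = 545.00·0.0145 / (1 − 1.0145^(−12)).
Denominator 1 − (1+r)^(−12) = 0.158652548.
P = 7.9025 / 0.158652548 ≈ 49.81.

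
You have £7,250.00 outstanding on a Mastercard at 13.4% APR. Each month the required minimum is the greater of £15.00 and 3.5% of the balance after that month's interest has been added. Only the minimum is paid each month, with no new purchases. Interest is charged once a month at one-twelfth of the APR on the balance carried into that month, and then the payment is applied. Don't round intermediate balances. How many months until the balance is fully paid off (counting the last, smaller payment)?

150 months

Monthly rate r = 13.4%/12 = 1.11667% = 0.0111667.
While 3.5% of the post-interest balance exceeds £15.00, each month B ← (B·(1+r))·(1 − 0.035), i.e. B shrinks by the factor (1+r)·0.965 = 0.97578.
This holds for months 1–116. Entering month 117 the balance is £421.64; 3.5% of the post-interest balance is now below £15.00, so the flat £15.00 minimum applies from here.
From month 117 a fixed £15.00 at rate r clears £421.64 in 34 more payments. Total: 116 + 34 = 150 months.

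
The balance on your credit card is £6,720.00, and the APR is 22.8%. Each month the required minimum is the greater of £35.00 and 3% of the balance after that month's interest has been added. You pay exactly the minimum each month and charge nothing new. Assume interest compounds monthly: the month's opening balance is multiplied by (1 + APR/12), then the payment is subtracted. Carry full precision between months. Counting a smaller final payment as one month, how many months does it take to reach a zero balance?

Monthly rate r = 22.8%/12 = 1.9% = 0.019.
While 3% of the post-interest balance exceeds £35.00, each month B ← (B·(1+r))·(1 − 0.03), i.e. B shrinks by the factor (1+r)·0.97 = 0.98843.
This holds for months 1–153. Entering month 154 the balance is £1,132.65; 3% of the post-interest balance is now below £35.00, so the flat £35.00 minimum applies from here.
From month 154 a fixed £35.00 at rate r clears £1,132.65 in 51 more payments. Total: 153 + 51 = 204 months.

204 months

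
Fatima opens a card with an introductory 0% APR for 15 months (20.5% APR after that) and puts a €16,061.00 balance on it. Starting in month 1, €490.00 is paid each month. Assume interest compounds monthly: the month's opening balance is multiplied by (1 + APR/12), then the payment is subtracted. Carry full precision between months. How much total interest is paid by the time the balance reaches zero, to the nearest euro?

Promo months 1–15 at r₀ = 0%/12 = 0; months 16+ at r₁ = 20.5%/12 = 0.0170833.
After month 15 (no interest yet): B = €16,061.00 − 15·€490.00 = €8,711.00.
Then at r₁ with €490.00/mo: n₂ = −ln(1 − r₁·B/P)/ln(1+r₁) ≈ 21.37 → 22 more payments.
Total paid = 36·€490.00 + €181.89 = €17,821.89; interest = €17,821.89 − €16,061.00 = €1,760.89.

€1,761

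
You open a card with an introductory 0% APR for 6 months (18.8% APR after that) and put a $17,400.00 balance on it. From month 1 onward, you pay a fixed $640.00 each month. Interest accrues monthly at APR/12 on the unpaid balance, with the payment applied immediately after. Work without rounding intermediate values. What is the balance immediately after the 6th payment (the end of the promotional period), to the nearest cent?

Promo months 1–6 at r₀ = 0%/12 = 0; months 7+ at r₁ = 18.8%/12 = 0.0156667.
After month 6 (no interest yet): B = $17,400.00 − 6·$640.00 = $13,560.00.

$13,560.00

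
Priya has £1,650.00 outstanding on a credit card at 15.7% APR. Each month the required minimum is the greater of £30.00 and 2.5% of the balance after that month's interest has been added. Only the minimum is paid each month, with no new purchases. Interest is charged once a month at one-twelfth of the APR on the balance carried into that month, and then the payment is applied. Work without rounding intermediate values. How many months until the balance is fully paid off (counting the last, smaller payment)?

83 months

Monthly rate r = 15.7%/12 = 1.30833% = 0.0130833.
While 2.5% of the post-interest balance exceeds £30.00, each month B ← (B·(1+r))·(1 − 0.025), i.e. B shrinks by the factor (1+r)·0.975 = 0.98776.
This holds for months 1–27. Entering month 28 the balance is £1,183.12; 2.5% of the post-interest balance is now below £30.00, so the flat £30.00 minimum applies from here.
From month 28 a fixed £30.00 at rate r clears £1,183.12 in 56 more payments. Total: 27 + 56 = 83 months.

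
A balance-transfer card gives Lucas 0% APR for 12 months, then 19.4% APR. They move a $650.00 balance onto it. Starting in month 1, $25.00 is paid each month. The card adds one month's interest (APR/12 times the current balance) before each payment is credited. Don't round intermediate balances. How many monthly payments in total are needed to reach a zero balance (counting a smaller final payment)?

29 payments

Promo months 1–12 at r₀ = 0%/12 = 0; months 13+ at r₁ = 19.4%/12 = 0.0161667.
After month 12 (no interest yet): B = $650.00 − 12·$25.00 = $350.00.
Then at r₁ with $25.00/mo: n₂ = −ln(1 − r₁·B/P)/ln(1+r₁) ≈ 16.00 → 17 more payments.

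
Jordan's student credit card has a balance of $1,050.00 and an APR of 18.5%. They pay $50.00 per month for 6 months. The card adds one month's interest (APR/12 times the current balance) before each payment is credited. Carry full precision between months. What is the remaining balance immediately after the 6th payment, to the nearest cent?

Monthly rate r = 18.5%/12 = 1.54167% = 0.0154167.
Each month: B ← B·(1+r) − $50.00.
Month 1: interest $16.19; balance after payment $1,016.19.
Month 2: interest $15.67; balance after payment $981.85.
Month 3: interest $15.14; balance after payment $946.99.
Month 4: interest $14.60; balance after payment $911.59.
Month 5: interest $14.05; balance after payment $875.64.
Month 6: interest $13.50; balance after payment $839.14.

$839.14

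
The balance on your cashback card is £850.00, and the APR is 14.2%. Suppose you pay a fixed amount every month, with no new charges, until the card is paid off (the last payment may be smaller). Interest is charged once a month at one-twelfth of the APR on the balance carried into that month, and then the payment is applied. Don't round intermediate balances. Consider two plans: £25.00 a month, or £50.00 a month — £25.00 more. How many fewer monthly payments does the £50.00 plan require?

Monthly rate r = 14.2%/12 = 1.18333% = 0.0118333.
At £25.00/mo: n = ⌈−ln(1 − rB₀/P)/ln(1+r)⌉ = 44 payments (last £18.89); total interest = total paid − £850.00 = £243.89.
At £50.00/mo: 20 payments (last £4.66); total interest £104.66.
Payments saved = 44 − 20 = 24.

24 fewer payments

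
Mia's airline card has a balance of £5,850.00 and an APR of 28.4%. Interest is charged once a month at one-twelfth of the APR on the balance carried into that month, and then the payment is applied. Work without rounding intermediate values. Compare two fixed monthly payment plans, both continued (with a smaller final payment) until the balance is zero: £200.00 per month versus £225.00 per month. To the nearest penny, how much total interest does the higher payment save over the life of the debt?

£886.59

Monthly rate r = 28.4%/12 = 2.36667% = 0.0236667.
At £200.00/mo: n = ⌈−ln(1 − rB₀/P)/ln(1+r)⌉ = 51 payments (last £76.82); total interest = total paid − £5,850.00 = £4,226.82.
At £225.00/mo: 41 payments (last £190.23); total interest £3,340.23.
Interest saved = £4,226.82 − £3,340.23 = £886.59.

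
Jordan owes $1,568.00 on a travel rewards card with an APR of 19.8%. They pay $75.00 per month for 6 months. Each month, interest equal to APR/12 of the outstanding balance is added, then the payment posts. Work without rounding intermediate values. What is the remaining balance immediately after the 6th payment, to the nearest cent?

Monthly rate r = 19.8%/12 = 1.65% = 0.0165.
Each month: B ← B·(1+r) − $75.00.
Month 1: interest $25.87; balance after payment $1,518.87.
Month 2: interest $25.06; balance after payment $1,468.93.
Month 3: interest $24.24; balance after payment $1,418.17.
Month 4: interest $23.40; balance after payment $1,366.57.
Month 5: interest $22.55; balance after payment $1,314.12.
Month 6: interest $21.68; balance after payment $1,260.80.

$1,260.80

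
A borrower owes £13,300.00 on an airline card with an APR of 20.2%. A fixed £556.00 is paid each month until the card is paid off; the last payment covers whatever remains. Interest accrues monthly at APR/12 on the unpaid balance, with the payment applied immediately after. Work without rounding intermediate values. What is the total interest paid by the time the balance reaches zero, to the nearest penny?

£3,862.99

Monthly rate r = 20.2%/12 = 1.68333% = 0.0168333.
Payoff takes n = ⌈−ln(1 − rB₀/P)/ln(1+r)⌉ = ⌈30.868⌉ = 31 payments; the last is £482.99.
Total paid = 30·£556.00 + £482.99 = £17,162.99.
Total interest = total paid − principal = £17,162.99 − £13,300.00 = £3,862.99.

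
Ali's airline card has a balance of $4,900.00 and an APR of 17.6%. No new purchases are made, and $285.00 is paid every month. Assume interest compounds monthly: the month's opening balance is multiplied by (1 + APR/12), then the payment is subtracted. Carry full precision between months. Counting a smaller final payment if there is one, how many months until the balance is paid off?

20 months

Monthly rate r = 17.6%/12 = 1.46667% = 0.0146667.
Recurrence: B ← B·(1+r) − $285.00.
Month 1: interest $71.87; balance after payment $4,686.87.
Month 2: interest $68.74; balance after payment $4,470.61.
Closed form: n = −ln(1 − rB₀/P)/ln(1+r) = −ln(0.74784)/ln(1.01467) ≈ 19.957, so the balance reaches zero during payment 20.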